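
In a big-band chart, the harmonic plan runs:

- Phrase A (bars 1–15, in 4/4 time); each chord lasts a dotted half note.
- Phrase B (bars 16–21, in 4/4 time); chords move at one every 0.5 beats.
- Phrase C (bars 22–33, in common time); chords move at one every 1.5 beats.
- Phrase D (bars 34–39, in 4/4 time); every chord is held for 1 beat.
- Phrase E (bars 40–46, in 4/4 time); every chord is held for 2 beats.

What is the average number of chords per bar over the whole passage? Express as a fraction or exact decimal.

3 chords per bar

A: 15 bars of 4 beats is 60 beats; at 3 beats each that's 20 chords.
B: 6 bars of 4 beats is 24 beats; at 0.5 beats each that's 48 chords.
C: 12 bars of 4 beats is 48 beats; at 1.5 beats each that's 32 chords.
D: 6 bars of 4 beats is 24 beats; at 1 beat each that's 24 chords.
E: 7 bars of 4 beats is 28 beats; at 2 beats each that's 14 chords.
Overall: 138 chords over 46 bars → 138/46 = 3 chords per bar.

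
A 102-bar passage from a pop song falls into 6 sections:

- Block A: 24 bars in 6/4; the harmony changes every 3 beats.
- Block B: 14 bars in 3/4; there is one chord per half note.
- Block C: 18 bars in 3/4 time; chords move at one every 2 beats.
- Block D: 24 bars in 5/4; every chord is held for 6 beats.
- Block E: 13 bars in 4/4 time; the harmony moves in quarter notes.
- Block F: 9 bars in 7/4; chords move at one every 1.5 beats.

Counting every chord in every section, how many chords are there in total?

A: 24·6 = 144 beats, 144/3 = 48 chords.
B: 14·3 = 42 beats, 42/2 = 21 chords.
C: 18·3 = 54 beats, 54/2 = 27 chords.
D: 24·5 = 120 beats, 120/6 = 20 chords.
E: 13·4 = 52 beats, 52/1 = 52 chords.
F: 9·7 = 63 beats, 63/1.5 = 42 chords.
Total: 48 + 21 + 27 + 20 + 52 + 42 = 210.

210 chords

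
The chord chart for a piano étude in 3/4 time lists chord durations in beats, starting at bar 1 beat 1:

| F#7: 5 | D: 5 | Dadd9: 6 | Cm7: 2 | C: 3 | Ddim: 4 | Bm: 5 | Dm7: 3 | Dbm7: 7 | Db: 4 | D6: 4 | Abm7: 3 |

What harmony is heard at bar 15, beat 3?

Beat 3 of bar 15 is beat (15−1)×3 + 3 = 45 overall.
Running totals: F#7 ends at 5, D ends at 10, Dadd9 ends at 16, Cm7 ends at 18, C ends at 21, Ddim ends at 25, Bm ends at 30, Dm7 ends at 33, Dbm7 ends at 40, Db ends at 44, D6 ends at 48.
Beat 45 falls within D6.

D6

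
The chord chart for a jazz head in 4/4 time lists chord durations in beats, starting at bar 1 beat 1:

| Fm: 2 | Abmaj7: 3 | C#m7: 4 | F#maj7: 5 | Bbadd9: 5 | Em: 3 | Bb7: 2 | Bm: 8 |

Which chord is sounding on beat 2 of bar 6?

Beat 2 of bar 6 is beat (6−1)×4 + 2 = 22 overall.
Running totals: Fm ends at 2, Abmaj7 ends at 5, C#m7 ends at 9, F#maj7 ends at 14, Bbadd9 ends at 19, Em ends at 22.
Beat 22 falls within Em.

Em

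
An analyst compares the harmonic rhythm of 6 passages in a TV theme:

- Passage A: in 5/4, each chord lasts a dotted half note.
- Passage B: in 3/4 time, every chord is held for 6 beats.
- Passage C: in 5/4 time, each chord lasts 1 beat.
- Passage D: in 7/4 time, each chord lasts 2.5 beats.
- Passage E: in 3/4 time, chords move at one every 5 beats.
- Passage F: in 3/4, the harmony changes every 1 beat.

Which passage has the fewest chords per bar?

A: 5/3 = 5/3 chords/bar.
B: 3/6 = 0.5 chords/bar.
C: 5/1 = 5 chords/bar.
D: 7/2.5 = 2.8 chords/bar.
E: 3/5 = 0.6 chords/bar.
F: 3/1 = 3 chords/bar.
Slowest is B at 0.5 chords/bar.

Passage B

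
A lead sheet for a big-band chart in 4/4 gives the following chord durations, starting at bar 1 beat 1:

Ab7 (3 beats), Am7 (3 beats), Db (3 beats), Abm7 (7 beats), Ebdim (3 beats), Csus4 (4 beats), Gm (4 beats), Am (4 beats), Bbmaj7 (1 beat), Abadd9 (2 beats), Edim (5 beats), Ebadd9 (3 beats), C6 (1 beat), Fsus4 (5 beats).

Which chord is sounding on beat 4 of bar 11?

Fsus4

Beat 4 of bar 11 is beat (11−1)×4 + 4 = 44 overall.
Running totals: Ab7 ends at 3, Am7 ends at 6, Db ends at 9, Abm7 ends at 16, Ebdim ends at 19, Csus4 ends at 23, Gm ends at 27, Am ends at 31, Bbmaj7 ends at 32, Abadd9 ends at 34, Edim ends at 39, Ebadd9 ends at 42, C6 ends at 43, Fsus4 ends at 48.
Beat 44 falls within Fsus4.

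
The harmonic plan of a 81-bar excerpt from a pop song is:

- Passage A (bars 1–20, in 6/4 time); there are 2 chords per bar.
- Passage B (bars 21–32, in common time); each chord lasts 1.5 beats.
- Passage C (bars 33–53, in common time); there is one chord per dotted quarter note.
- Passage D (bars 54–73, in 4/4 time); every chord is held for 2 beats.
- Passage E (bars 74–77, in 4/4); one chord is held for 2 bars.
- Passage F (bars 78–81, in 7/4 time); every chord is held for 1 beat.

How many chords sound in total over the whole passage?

A: 20·6 = 120 beats, 120/3 = 40 chords.
B: 12·4 = 48 beats, 48/1.5 = 32 chords.
C: 21·4 = 84 beats, 84/1.5 = 56 chords.
D: 20·4 = 80 beats, 80/2 = 40 chords.
E: 4·4 = 16 beats, 16/8 = 2 chords.
F: 4·7 = 28 beats, 28/1 = 28 chords.
Total: 40 + 32 + 56 + 40 + 2 + 28 = 198.

198 chords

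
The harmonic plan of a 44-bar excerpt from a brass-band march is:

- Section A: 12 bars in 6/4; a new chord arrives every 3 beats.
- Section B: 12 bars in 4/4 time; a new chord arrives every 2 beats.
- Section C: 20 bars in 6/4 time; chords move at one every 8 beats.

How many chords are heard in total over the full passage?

A has 72 beats and chords last 3 each, so 24 chords.
B has 48 beats and chords last 2 each, so 24 chords.
C has 120 beats and chords last 8 each, so 15 chords.
Total: 24 + 24 + 15 = 63.

63 chords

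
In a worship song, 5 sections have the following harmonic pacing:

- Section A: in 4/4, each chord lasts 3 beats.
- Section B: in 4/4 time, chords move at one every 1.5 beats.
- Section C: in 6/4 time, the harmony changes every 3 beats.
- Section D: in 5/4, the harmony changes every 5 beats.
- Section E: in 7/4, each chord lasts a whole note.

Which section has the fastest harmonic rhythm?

Section B

A: 4/3 = 4/3 chords/bar.
B: 4/1.5 = 8/3 chords/bar.
C: 6/3 = 2 chords/bar.
D: 5/5 = 1 chord/bar.
E: 7/4 = 1.75 chords/bar.
Fastest is B at 8/3 chords/bar.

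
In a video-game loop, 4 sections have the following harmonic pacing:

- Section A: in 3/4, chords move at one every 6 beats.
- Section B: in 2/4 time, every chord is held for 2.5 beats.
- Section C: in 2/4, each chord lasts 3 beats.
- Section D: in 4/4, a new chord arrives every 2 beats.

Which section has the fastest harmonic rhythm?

A: 3 beats/bar ÷ 6 beats/chord = 0.5 chords/bar.
B: 2 beats/bar ÷ 2.5 beats/chord = 0.8 chords/bar.
C: 2 beats/bar ÷ 3 beats/chord = 2/3 chords/bar.
D: 4 beats/bar ÷ 2 beats/chord = 2 chords/bar.
Fastest is D at 2 chords/bar.

Section D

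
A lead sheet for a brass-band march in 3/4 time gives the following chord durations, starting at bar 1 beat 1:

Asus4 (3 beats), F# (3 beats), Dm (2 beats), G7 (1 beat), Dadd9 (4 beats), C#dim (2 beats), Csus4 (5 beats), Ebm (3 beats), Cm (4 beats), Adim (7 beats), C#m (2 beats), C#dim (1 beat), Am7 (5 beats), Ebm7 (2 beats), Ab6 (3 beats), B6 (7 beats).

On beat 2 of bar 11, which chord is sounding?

Beat 2 of bar 11 is beat (11−1)×3 + 2 = 32 overall.
Running totals: Asus4 ends at 3, F# ends at 6, Dm ends at 8, G7 ends at 9, Dadd9 ends at 13, C#dim ends at 15, Csus4 ends at 20, Ebm ends at 23, Cm ends at 27, Adim ends at 34.
Beat 32 falls within Adim.

Adim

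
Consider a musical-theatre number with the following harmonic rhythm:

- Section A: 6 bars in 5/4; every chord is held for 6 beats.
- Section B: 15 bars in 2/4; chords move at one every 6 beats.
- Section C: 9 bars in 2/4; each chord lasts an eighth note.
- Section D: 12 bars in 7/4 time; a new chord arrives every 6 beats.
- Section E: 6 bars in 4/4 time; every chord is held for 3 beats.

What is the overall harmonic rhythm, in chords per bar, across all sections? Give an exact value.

A: 6 bars of 5 beats is 30 beats; at 6 beats each that's 5 chords.
B: 15 bars of 2 beats is 30 beats; at 6 beats each that's 5 chords.
C: 9 bars of 2 beats is 18 beats; at 0.5 beats each that's 36 chords.
D: 12 bars of 7 beats is 84 beats; at 6 beats each that's 14 chords.
E: 6 bars of 4 beats is 24 beats; at 3 beats each that's 8 chords.
Overall: 68 chords over 48 bars → 68/48 = 17/12 chords per bar.

17/12 chords per bar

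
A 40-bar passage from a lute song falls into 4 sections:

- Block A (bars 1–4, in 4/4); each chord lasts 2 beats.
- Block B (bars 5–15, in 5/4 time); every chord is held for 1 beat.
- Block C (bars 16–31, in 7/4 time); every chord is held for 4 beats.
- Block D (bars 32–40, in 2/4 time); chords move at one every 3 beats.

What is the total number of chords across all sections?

A: 4·4 = 16 beats, 16/2 = 8 chords.
B: 11·5 = 55 beats, 55/1 = 55 chords.
C: 16·7 = 112 beats, 112/4 = 28 chords.
D: 9·2 = 18 beats, 18/3 = 6 chords.
Total: 8 + 55 + 28 + 6 = 97.

97 chords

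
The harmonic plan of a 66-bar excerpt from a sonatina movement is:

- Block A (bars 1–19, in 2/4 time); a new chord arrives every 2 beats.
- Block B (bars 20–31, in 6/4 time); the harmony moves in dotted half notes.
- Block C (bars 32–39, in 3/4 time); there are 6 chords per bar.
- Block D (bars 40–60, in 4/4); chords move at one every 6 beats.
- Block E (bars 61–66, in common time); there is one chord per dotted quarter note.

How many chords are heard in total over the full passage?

121 chords

A has 38 beats and chords last 2 each, so 19 chords.
B has 72 beats and chords last 3 each, so 24 chords.
C has 24 beats and chords last 0.5 each, so 48 chords.
D has 84 beats and chords last 6 each, so 14 chords.
E has 24 beats and chords last 1.5 each, so 16 chords.
Total: 19 + 24 + 48 + 14 + 16 = 121.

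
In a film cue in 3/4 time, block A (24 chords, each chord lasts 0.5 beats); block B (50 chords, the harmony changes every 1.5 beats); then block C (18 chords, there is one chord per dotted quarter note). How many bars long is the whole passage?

38 bars

A: 24 × 0.5 = 12 beats = 4 bars.
B: 50 × 1.5 = 75 beats = 25 bars.
C: 18 × 1.5 = 27 beats = 9 bars.
Total: 4 + 25 + 9 = 38 bars.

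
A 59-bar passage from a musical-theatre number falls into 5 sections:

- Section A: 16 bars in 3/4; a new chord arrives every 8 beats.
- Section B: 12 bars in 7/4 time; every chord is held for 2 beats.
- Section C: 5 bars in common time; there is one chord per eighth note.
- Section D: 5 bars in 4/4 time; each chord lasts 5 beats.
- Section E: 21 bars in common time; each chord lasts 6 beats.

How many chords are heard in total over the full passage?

A has 48 beats and chords last 8 each, so 6 chords.
B has 84 beats and chords last 2 each, so 42 chords.
C has 20 beats and chords last 0.5 each, so 40 chords.
D has 20 beats and chords last 5 each, so 4 chords.
E has 84 beats and chords last 6 each, so 14 chords.
Total: 6 + 42 + 40 + 4 + 14 = 106.

106 chords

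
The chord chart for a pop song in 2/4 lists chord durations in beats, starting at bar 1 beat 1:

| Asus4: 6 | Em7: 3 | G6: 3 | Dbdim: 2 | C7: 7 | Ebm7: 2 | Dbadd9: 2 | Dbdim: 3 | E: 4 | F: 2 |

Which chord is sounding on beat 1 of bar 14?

Dbdim

Beat 1 of bar 14 is beat (14−1)×2 + 1 = 27 overall.
Running totals: Asus4 ends at 6, Em7 ends at 9, G6 ends at 12, Dbdim ends at 14, C7 ends at 21, Ebm7 ends at 23, Dbadd9 ends at 25, Dbdim ends at 28.
Beat 27 falls within Dbdim.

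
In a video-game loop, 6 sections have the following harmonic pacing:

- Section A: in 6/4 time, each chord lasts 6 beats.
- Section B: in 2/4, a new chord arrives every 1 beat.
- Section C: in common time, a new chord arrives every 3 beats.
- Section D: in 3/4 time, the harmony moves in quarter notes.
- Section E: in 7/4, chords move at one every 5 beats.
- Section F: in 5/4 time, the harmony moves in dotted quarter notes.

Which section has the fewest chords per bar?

A: 6 beats/bar ÷ 6 beats/chord = 1 chord/bar.
B: 2 beats/bar ÷ 1 beat/chord = 2 chords/bar.
C: 4 beats/bar ÷ 3 beats/chord = 4/3 chords/bar.
D: 3 beats/bar ÷ 1 beat/chord = 3 chords/bar.
E: 7 beats/bar ÷ 5 beats/chord = 1.4 chords/bar.
F: 5 beats/bar ÷ 1.5 beats/chord = 10/3 chords/bar.
Slowest is A at 1 chords/bar.

Section A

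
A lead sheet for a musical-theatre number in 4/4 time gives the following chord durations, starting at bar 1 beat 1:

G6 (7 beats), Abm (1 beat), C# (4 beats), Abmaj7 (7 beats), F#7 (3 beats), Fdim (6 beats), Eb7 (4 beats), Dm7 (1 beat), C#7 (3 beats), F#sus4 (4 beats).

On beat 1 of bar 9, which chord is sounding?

Dm7

Beat 1 of bar 9 is beat (9−1)×4 + 1 = 33 overall.
Running totals: G6 ends at 7, Abm ends at 8, C# ends at 12, Abmaj7 ends at 19, F#7 ends at 22, Fdim ends at 28, Eb7 ends at 32, Dm7 ends at 33.
Beat 33 falls within Dm7.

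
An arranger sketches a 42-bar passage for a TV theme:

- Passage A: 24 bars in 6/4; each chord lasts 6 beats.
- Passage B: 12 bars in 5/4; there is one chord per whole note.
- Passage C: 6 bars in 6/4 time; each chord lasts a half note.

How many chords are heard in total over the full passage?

A: 24 bars × 6 beats = 144 beats; 6 beats/chord → 24 chords.
B: 12 bars × 5 beats = 60 beats; 4 beats/chord → 15 chords.
C: 6 bars × 6 beats = 36 beats; 2 beats/chord → 18 chords.
Total: 24 + 15 + 18 = 57.

57 chords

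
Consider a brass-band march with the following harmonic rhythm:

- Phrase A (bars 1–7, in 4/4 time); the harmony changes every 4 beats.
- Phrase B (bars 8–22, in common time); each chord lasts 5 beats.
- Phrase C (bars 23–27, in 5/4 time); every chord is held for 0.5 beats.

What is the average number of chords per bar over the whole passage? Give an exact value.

A: 7 × 4 = 28 beats ÷ 4 = 7 chords.
B: 15 × 4 = 60 beats ÷ 5 = 12 chords.
C: 5 × 5 = 25 beats ÷ 0.5 = 50 chords.
Overall: 69 chords over 27 bars → 69/27 = 23/9 chords per bar.

23/9 chords per bar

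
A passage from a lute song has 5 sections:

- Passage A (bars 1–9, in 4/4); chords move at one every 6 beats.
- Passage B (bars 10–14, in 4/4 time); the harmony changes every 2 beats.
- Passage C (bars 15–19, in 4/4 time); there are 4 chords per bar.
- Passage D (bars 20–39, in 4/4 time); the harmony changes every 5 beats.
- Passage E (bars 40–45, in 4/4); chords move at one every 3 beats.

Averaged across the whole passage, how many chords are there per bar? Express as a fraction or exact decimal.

A: 9 × 4 = 36 beats ÷ 6 = 6 chords.
B: 5 × 4 = 20 beats ÷ 2 = 10 chords.
C: 5 × 4 = 20 beats ÷ 1 = 20 chords.
D: 20 × 4 = 80 beats ÷ 5 = 16 chords.
E: 6 × 4 = 24 beats ÷ 3 = 8 chords.
Overall: 60 chords over 45 bars → 60/45 = 4/3 chords per bar.

4/3 chords per bar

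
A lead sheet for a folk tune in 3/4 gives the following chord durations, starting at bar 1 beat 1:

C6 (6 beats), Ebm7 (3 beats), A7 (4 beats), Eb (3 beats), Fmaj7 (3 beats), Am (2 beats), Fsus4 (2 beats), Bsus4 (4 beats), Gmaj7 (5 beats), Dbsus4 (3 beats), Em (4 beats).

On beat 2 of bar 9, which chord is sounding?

Bsus4

Beat 2 of bar 9 is beat (9−1)×3 + 2 = 26 overall.
Running totals: C6 ends at 6, Ebm7 ends at 9, A7 ends at 13, Eb ends at 16, Fmaj7 ends at 19, Am ends at 21, Fsus4 ends at 23, Bsus4 ends at 27.
Beat 26 falls within Bsus4.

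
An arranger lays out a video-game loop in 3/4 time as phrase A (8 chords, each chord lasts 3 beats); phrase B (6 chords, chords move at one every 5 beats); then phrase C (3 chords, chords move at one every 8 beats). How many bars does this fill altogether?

26 bars

A: 8 × 3 = 24 beats = 8 bars.
B: 6 × 5 = 30 beats = 10 bars.
C: 3 × 8 = 24 beats = 8 bars.
Total: 8 + 10 + 8 = 26 bars.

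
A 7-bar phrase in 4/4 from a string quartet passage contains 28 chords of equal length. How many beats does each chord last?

7 bars × 4 beats/bar = 28 beats total.
28 beats ÷ 28 chords = 1 beats per chord.
(That is a quarter note.)

1 beat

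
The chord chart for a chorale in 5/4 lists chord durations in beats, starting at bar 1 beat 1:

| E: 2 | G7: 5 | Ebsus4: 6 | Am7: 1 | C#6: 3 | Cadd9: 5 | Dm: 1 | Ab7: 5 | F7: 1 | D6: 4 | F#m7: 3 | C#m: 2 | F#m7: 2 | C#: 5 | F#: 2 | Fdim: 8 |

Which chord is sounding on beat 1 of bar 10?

Beat 1 of bar 10 is beat (10−1)×5 + 1 = 46 overall.
Running totals: E ends at 2, G7 ends at 7, Ebsus4 ends at 13, Am7 ends at 14, C#6 ends at 17, Cadd9 ends at 22, Dm ends at 23, Ab7 ends at 28, F7 ends at 29, D6 ends at 33, F#m7 ends at 36, C#m ends at 38, F#m7 ends at 40, C# ends at 45, F# ends at 47.
Beat 46 falls within F#.

F#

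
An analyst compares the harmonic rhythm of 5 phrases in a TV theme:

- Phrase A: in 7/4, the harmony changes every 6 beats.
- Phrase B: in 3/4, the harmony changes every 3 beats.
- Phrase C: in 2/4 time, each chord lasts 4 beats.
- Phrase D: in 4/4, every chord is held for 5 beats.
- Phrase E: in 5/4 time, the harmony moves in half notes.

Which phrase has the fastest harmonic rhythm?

A: 7 beats/bar ÷ 6 beats/chord = 7/6 chords/bar.
B: 3 beats/bar ÷ 3 beats/chord = 1 chord/bar.
C: 2 beats/bar ÷ 4 beats/chord = 0.5 chords/bar.
D: 4 beats/bar ÷ 5 beats/chord = 0.8 chords/bar.
E: 5 beats/bar ÷ 2 beats/chord = 2.5 chords/bar.
Fastest is E at 2.5 chords/bar.

Phrase E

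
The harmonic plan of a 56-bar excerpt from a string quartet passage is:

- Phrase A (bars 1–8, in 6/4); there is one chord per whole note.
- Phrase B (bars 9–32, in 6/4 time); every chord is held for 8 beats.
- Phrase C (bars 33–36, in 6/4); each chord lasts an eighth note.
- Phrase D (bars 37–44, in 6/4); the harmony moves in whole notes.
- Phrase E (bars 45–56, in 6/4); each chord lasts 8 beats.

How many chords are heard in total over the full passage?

99 chords

A: 8·6 = 48 beats, 48/4 = 12 chords.
B: 24·6 = 144 beats, 144/8 = 18 chords.
C: 4·6 = 24 beats, 24/0.5 = 48 chords.
D: 8·6 = 48 beats, 48/4 = 12 chords.
E: 12·6 = 72 beats, 72/8 = 9 chords.
Total: 12 + 18 + 48 + 12 + 9 = 99.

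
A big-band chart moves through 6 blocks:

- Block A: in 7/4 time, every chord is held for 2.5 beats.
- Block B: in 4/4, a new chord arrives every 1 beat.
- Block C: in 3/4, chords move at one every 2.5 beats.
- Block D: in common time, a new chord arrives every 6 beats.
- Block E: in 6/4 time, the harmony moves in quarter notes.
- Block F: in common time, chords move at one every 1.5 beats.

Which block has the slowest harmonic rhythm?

A: each chord is 2.5 beats in 7/4, so 2.8 per bar.
B: each chord is 1 beat in 4/4, so 4 per bar.
C: each chord is 2.5 beats in 3/4, so 1.2 per bar.
D: each chord is 6 beats in 4/4, so 2/3 per bar.
E: each chord is 1 beat in 6/4, so 6 per bar.
F: each chord is 1.5 beats in 4/4, so 8/3 per bar.
Slowest is D at 2/3 chords/bar.

Block D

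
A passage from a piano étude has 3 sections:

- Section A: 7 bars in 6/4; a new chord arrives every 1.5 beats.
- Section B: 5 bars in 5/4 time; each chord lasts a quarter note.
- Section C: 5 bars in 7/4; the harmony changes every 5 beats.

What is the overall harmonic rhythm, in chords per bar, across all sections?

A: 7 × 6 = 42 beats ÷ 1.5 = 28 chords.
B: 5 × 5 = 25 beats ÷ 1 = 25 chords.
C: 5 × 7 = 35 beats ÷ 5 = 7 chords.
Overall: 60 chords over 17 bars → 60/17 = 60/17 chords per bar.

60/17 chords per bar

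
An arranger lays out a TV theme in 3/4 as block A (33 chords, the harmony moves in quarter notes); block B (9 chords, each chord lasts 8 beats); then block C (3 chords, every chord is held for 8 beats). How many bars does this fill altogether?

43 bars

A: 33 × 1 = 33 beats = 11 bars.
B: 9 × 8 = 72 beats = 24 bars.
C: 3 × 8 = 24 beats = 8 bars.
Total: 11 + 24 + 8 = 43 bars.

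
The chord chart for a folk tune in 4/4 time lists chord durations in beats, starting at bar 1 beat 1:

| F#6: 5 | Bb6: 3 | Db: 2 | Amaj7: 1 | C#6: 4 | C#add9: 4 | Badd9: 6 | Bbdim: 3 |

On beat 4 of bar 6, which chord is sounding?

Beat 4 of bar 6 is beat (6−1)×4 + 4 = 24 overall.
Running totals: F#6 ends at 5, Bb6 ends at 8, Db ends at 10, Amaj7 ends at 11, C#6 ends at 15, C#add9 ends at 19, Badd9 ends at 25.
Beat 24 falls within Badd9.

Badd9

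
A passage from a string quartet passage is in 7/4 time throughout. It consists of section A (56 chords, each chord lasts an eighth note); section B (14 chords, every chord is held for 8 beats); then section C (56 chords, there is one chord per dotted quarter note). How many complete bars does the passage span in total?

32 bars

A: 56 × 0.5 = 28 beats = 4 bars.
B: 14 × 8 = 112 beats = 16 bars.
C: 56 × 1.5 = 84 beats = 12 bars.
Total: 4 + 16 + 12 = 32 bars.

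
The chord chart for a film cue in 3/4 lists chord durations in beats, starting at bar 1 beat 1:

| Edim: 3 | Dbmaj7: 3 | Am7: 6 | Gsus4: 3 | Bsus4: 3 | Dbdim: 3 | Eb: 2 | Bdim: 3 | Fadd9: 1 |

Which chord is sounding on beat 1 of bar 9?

Beat 1 of bar 9 is beat (9−1)×3 + 1 = 25 overall.
Running totals: Edim ends at 3, Dbmaj7 ends at 6, Am7 ends at 12, Gsus4 ends at 15, Bsus4 ends at 18, Dbdim ends at 21, Eb ends at 23, Bdim ends at 26.
Beat 25 falls within Bdim.

Bdim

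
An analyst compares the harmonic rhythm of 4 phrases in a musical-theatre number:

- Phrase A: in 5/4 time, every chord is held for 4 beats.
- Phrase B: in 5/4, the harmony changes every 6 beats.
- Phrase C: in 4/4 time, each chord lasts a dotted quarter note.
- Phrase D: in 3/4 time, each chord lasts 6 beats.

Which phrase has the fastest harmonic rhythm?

A: 5/4 = 1.25 chords/bar.
B: 5/6 = 5/6 chords/bar.
C: 4/1.5 = 8/3 chords/bar.
D: 3/6 = 0.5 chords/bar.
Fastest is C at 8/3 chords/bar.

Phrase C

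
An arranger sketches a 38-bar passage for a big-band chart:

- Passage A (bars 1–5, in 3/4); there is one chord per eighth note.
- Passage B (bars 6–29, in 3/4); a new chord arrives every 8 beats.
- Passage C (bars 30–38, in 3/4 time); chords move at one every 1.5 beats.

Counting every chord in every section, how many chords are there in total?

A: 5·3 = 15 beats, 15/0.5 = 30 chords.
B: 24·3 = 72 beats, 72/8 = 9 chords.
C: 9·3 = 27 beats, 27/1.5 = 18 chords.
Total: 30 + 9 + 18 = 57.

57 chords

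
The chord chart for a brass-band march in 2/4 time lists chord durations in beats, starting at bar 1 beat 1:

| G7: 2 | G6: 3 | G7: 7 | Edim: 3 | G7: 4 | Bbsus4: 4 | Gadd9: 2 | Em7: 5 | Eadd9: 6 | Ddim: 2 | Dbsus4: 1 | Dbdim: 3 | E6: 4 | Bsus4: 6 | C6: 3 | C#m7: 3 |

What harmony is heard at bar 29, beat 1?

Beat 1 of bar 29 is beat (29−1)×2 + 1 = 57 overall.
Running totals: G7 ends at 2, G6 ends at 5, G7 ends at 12, Edim ends at 15, G7 ends at 19, Bbsus4 ends at 23, Gadd9 ends at 25, Em7 ends at 30, Eadd9 ends at 36, Ddim ends at 38, Dbsus4 ends at 39, Dbdim ends at 42, E6 ends at 46, Bsus4 ends at 52, C6 ends at 55, C#m7 ends at 58.
Beat 57 falls within C#m7.

C#m7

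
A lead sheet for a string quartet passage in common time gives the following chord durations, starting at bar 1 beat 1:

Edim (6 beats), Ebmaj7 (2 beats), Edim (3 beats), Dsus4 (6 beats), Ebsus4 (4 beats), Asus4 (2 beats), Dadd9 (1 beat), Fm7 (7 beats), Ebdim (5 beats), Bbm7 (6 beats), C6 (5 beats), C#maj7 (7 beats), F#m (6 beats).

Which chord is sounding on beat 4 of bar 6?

Dadd9

Beat 4 of bar 6 is beat (6−1)×4 + 4 = 24 overall.
Running totals: Edim ends at 6, Ebmaj7 ends at 8, Edim ends at 11, Dsus4 ends at 17, Ebsus4 ends at 21, Asus4 ends at 23, Dadd9 ends at 24.
Beat 24 falls within Dadd9.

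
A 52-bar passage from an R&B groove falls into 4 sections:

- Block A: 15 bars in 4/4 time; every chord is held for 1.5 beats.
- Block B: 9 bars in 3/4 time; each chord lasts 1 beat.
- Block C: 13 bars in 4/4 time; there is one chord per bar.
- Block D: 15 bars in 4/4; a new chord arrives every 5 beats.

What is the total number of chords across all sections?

92 chords

A has 60 beats and chords last 1.5 each, so 40 chords.
B has 27 beats and chords last 1 each, so 27 chords.
C has 52 beats and chords last 4 each, so 13 chords.
D has 60 beats and chords last 5 each, so 12 chords.
Total: 40 + 27 + 13 + 12 = 92.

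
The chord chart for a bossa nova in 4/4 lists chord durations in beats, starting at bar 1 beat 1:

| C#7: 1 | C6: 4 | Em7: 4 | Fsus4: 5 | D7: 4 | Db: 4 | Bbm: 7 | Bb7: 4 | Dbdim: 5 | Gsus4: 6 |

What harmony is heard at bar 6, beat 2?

Db

Beat 2 of bar 6 is beat (6−1)×4 + 2 = 22 overall.
Running totals: C#7 ends at 1, C6 ends at 5, Em7 ends at 9, Fsus4 ends at 14, D7 ends at 18, Db ends at 22.
Beat 22 falls within Db.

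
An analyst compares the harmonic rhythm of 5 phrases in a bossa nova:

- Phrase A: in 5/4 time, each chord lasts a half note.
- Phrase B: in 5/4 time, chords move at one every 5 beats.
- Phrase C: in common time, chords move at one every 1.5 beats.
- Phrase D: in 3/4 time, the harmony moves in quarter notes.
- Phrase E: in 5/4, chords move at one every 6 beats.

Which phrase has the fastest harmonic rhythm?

Phrase D

A: 5 beats/bar ÷ 2 beats/chord = 2.5 chords/bar.
B: 5 beats/bar ÷ 5 beats/chord = 1 chord/bar.
C: 4 beats/bar ÷ 1.5 beats/chord = 8/3 chords/bar.
D: 3 beats/bar ÷ 1 beat/chord = 3 chords/bar.
E: 5 beats/bar ÷ 6 beats/chord = 5/6 chords/bar.
Fastest is D at 3 chords/bar.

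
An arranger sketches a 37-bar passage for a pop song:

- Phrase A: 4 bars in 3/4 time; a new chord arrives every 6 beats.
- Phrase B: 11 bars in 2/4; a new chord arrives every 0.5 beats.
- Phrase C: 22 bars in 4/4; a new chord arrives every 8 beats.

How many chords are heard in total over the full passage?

A has 12 beats and chords last 6 each, so 2 chords.
B has 22 beats and chords last 0.5 each, so 44 chords.
C has 88 beats and chords last 8 each, so 11 chords.
Total: 2 + 44 + 11 = 57.

57 chords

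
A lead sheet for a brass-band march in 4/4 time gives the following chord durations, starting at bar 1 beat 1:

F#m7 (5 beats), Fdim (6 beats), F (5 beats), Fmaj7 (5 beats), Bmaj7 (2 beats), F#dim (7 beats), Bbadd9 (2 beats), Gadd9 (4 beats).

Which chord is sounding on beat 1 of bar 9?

Beat 1 of bar 9 is beat (9−1)×4 + 1 = 33 overall.
Running totals: F#m7 ends at 5, Fdim ends at 11, F ends at 16, Fmaj7 ends at 21, Bmaj7 ends at 23, F#dim ends at 30, Bbadd9 ends at 32, Gadd9 ends at 36.
Beat 33 falls within Gadd9.

Gadd9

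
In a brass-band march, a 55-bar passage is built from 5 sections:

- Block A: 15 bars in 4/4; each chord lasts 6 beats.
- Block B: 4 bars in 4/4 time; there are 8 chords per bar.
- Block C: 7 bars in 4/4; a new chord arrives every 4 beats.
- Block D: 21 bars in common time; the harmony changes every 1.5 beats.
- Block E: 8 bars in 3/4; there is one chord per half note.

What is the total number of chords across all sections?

117 chords

A: 15·4 = 60 beats, 60/6 = 10 chords.
B: 4·4 = 16 beats, 16/0.5 = 32 chords.
C: 7·4 = 28 beats, 28/4 = 7 chords.
D: 21·4 = 84 beats, 84/1.5 = 56 chords.
E: 8·3 = 24 beats, 24/2 = 12 chords.
Total: 10 + 32 + 7 + 56 + 12 = 117.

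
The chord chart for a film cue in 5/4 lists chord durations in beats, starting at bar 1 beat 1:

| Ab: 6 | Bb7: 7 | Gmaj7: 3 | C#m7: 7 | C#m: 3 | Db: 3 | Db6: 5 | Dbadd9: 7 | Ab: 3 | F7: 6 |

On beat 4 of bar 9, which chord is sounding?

Ab

Beat 4 of bar 9 is beat (9−1)×5 + 4 = 44 overall.
Running totals: Ab ends at 6, Bb7 ends at 13, Gmaj7 ends at 16, C#m7 ends at 23, C#m ends at 26, Db ends at 29, Db6 ends at 34, Dbadd9 ends at 41, Ab ends at 44.
Beat 44 falls within Ab.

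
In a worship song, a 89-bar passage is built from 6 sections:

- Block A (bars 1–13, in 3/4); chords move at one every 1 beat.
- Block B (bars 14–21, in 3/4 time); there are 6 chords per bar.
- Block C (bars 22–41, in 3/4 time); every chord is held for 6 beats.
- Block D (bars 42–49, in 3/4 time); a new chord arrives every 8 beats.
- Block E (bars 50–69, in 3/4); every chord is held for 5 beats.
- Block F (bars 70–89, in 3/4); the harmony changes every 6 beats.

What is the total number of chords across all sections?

A: 13 bars × 3 beats = 39 beats; 1 beat/chord → 39 chords.
B: 8 bars × 3 beats = 24 beats; 0.5 beats/chord → 48 chords.
C: 20 bars × 3 beats = 60 beats; 6 beats/chord → 10 chords.
D: 8 bars × 3 beats = 24 beats; 8 beats/chord → 3 chords.
E: 20 bars × 3 beats = 60 beats; 5 beats/chord → 12 chords.
F: 20 bars × 3 beats = 60 beats; 6 beats/chord → 10 chords.
Total: 39 + 48 + 10 + 3 + 12 + 10 = 122.

122 chords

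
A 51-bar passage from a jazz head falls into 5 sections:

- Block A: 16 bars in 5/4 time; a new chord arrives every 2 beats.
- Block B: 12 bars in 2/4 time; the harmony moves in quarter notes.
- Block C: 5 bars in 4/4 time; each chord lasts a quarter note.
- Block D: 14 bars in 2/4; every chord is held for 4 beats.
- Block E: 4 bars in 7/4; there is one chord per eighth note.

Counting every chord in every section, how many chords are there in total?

147 chords

A: 16·5 = 80 beats, 80/2 = 40 chords.
B: 12·2 = 24 beats, 24/1 = 24 chords.
C: 5·4 = 20 beats, 20/1 = 20 chords.
D: 14·2 = 28 beats, 28/4 = 7 chords.
E: 4·7 = 28 beats, 28/0.5 = 56 chords.
Total: 40 + 24 + 20 + 7 + 56 = 147.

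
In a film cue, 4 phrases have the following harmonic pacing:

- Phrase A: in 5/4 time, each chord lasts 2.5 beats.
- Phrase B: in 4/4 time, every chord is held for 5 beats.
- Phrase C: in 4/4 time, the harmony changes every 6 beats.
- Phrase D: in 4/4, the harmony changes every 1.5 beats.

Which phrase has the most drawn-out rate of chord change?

Phrase C

A: each chord is 2.5 beats in 5/4, so 2 per bar.
B: each chord is 5 beats in 4/4, so 0.8 per bar.
C: each chord is 6 beats in 4/4, so 2/3 per bar.
D: each chord is 1.5 beats in 4/4, so 8/3 per bar.
Slowest is C at 2/3 chords/bar.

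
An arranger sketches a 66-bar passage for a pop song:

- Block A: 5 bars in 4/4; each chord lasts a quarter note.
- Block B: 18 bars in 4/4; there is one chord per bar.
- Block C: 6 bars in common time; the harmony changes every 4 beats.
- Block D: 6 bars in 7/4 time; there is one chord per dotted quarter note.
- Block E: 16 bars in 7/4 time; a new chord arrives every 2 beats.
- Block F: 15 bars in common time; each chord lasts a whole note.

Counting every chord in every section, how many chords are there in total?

A: 5 bars × 4 beats = 20 beats; 1 beat/chord → 20 chords.
B: 18 bars × 4 beats = 72 beats; 4 beats/chord → 18 chords.
C: 6 bars × 4 beats = 24 beats; 4 beats/chord → 6 chords.
D: 6 bars × 7 beats = 42 beats; 1.5 beats/chord → 28 chords.
E: 16 bars × 7 beats = 112 beats; 2 beats/chord → 56 chords.
F: 15 bars × 4 beats = 60 beats; 4 beats/chord → 15 chords.
Total: 20 + 18 + 6 + 28 + 56 + 15 = 143.

143 chords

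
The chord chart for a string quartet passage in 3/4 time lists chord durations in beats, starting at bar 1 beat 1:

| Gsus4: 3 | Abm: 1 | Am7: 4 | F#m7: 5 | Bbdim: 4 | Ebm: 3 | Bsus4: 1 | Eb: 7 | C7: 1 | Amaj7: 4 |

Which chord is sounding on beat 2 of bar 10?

Beat 2 of bar 10 is beat (10−1)×3 + 2 = 29 overall.
Running totals: Gsus4 ends at 3, Abm ends at 4, Am7 ends at 8, F#m7 ends at 13, Bbdim ends at 17, Ebm ends at 20, Bsus4 ends at 21, Eb ends at 28, C7 ends at 29.
Beat 29 falls within C7.

C7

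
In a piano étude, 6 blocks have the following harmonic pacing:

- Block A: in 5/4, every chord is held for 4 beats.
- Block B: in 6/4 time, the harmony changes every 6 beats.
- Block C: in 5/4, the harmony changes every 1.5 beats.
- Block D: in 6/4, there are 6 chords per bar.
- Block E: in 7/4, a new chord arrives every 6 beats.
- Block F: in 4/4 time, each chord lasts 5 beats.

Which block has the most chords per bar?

A: 5 beats/bar ÷ 4 beats/chord = 1.25 chords/bar.
B: 6 beats/bar ÷ 6 beats/chord = 1 chord/bar.
C: 5 beats/bar ÷ 1.5 beats/chord = 10/3 chords/bar.
D: 6 beats/bar ÷ 1 beat/chord = 6 chords/bar.
E: 7 beats/bar ÷ 6 beats/chord = 7/6 chords/bar.
F: 4 beats/bar ÷ 5 beats/chord = 0.8 chords/bar.
Fastest is D at 6 chords/bar.

Block D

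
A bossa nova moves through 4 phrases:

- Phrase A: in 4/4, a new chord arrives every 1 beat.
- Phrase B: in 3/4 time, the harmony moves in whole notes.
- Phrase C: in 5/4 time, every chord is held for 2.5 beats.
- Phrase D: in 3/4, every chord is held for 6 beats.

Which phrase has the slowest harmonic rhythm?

Phrase D

A: 4 beats/bar ÷ 1 beat/chord = 4 chords/bar.
B: 3 beats/bar ÷ 4 beats/chord = 0.75 chords/bar.
C: 5 beats/bar ÷ 2.5 beats/chord = 2 chords/bar.
D: 3 beats/bar ÷ 6 beats/chord = 0.5 chords/bar.
Slowest is D at 0.5 chords/bar.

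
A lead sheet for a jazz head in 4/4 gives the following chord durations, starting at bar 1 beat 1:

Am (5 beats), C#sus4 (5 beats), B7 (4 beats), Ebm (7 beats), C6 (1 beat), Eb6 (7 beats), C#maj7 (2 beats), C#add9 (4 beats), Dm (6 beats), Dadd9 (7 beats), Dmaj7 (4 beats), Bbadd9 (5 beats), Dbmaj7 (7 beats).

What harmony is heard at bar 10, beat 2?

Beat 2 of bar 10 is beat (10−1)×4 + 2 = 38 overall.
Running totals: Am ends at 5, C#sus4 ends at 10, B7 ends at 14, Ebm ends at 21, C6 ends at 22, Eb6 ends at 29, C#maj7 ends at 31, C#add9 ends at 35, Dm ends at 41.
Beat 38 falls within Dm.

Dm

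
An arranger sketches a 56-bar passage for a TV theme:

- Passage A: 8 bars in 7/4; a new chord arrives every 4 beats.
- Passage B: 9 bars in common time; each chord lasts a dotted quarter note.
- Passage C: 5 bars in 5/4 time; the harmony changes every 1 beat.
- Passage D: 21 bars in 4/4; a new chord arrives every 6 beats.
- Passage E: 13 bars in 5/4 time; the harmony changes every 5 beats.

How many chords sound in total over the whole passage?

A: 8·7 = 56 beats, 56/4 = 14 chords.
B: 9·4 = 36 beats, 36/1.5 = 24 chords.
C: 5·5 = 25 beats, 25/1 = 25 chords.
D: 21·4 = 84 beats, 84/6 = 14 chords.
E: 13·5 = 65 beats, 65/5 = 13 chords.
Total: 14 + 24 + 25 + 14 + 13 = 90.

90 chords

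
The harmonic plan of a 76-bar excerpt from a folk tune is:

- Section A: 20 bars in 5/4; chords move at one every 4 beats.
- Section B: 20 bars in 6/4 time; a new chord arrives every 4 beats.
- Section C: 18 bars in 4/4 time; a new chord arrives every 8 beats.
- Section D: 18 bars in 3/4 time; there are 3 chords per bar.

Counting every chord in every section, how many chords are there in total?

A: 20 bars × 5 beats = 100 beats; 4 beats/chord → 25 chords.
B: 20 bars × 6 beats = 120 beats; 4 beats/chord → 30 chords.
C: 18 bars × 4 beats = 72 beats; 8 beats/chord → 9 chords.
D: 18 bars × 3 beats = 54 beats; 1 beat/chord → 54 chords.
Total: 25 + 30 + 9 + 54 = 118.

118 chords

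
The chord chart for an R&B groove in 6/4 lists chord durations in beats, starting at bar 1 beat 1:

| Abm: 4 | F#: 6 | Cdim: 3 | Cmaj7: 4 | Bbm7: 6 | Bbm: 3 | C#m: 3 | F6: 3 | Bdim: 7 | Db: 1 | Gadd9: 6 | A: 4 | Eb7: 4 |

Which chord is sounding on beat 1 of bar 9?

A

Beat 1 of bar 9 is beat (9−1)×6 + 1 = 49 overall.
Running totals: Abm ends at 4, F# ends at 10, Cdim ends at 13, Cmaj7 ends at 17, Bbm7 ends at 23, Bbm ends at 26, C#m ends at 29, F6 ends at 32, Bdim ends at 39, Db ends at 40, Gadd9 ends at 46, A ends at 50.
Beat 49 falls within A.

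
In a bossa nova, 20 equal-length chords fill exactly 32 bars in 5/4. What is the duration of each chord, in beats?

32 bars × 5 beats/bar = 160 beats total.
160 beats ÷ 20 chords = 8 beats per chord.

8 beats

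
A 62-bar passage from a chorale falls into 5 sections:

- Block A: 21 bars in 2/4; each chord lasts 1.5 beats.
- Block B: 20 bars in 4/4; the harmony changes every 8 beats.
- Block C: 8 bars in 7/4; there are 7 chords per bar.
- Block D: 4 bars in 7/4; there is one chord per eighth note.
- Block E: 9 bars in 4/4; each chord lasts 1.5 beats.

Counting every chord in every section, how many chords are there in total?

A has 42 beats and chords last 1.5 each, so 28 chords.
B has 80 beats and chords last 8 each, so 10 chords.
C has 56 beats and chords last 1 each, so 56 chords.
D has 28 beats and chords last 0.5 each, so 56 chords.
E has 36 beats and chords last 1.5 each, so 24 chords.
Total: 28 + 10 + 56 + 56 + 24 = 174.

174 chords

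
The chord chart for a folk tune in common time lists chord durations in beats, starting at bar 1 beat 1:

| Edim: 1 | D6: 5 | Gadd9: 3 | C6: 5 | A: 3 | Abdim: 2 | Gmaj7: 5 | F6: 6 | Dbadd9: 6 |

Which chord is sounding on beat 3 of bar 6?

Gmaj7

Beat 3 of bar 6 is beat (6−1)×4 + 3 = 23 overall.
Running totals: Edim ends at 1, D6 ends at 6, Gadd9 ends at 9, C6 ends at 14, A ends at 17, Abdim ends at 19, Gmaj7 ends at 24.
Beat 23 falls within Gmaj7.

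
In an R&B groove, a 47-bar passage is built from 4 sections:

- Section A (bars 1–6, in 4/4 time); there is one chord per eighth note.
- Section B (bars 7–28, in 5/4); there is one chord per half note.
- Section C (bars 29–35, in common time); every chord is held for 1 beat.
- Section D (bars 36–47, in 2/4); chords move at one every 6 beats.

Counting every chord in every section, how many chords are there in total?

A: 6 bars × 4 beats = 24 beats; 0.5 beats/chord → 48 chords.
B: 22 bars × 5 beats = 110 beats; 2 beats/chord → 55 chords.
C: 7 bars × 4 beats = 28 beats; 1 beat/chord → 28 chords.
D: 12 bars × 2 beats = 24 beats; 6 beats/chord → 4 chords.
Total: 48 + 55 + 28 + 4 = 135.

135 chords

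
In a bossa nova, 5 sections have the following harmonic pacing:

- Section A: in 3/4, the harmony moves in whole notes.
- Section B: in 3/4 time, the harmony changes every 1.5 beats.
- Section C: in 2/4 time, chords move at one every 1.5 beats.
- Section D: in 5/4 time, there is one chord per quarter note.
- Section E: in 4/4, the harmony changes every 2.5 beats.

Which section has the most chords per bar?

Section D

A: 3 beats/bar ÷ 4 beats/chord = 0.75 chords/bar.
B: 3 beats/bar ÷ 1.5 beats/chord = 2 chords/bar.
C: 2 beats/bar ÷ 1.5 beats/chord = 4/3 chords/bar.
D: 5 beats/bar ÷ 1 beat/chord = 5 chords/bar.
E: 4 beats/bar ÷ 2.5 beats/chord = 1.6 chords/bar.
Fastest is D at 5 chords/bar.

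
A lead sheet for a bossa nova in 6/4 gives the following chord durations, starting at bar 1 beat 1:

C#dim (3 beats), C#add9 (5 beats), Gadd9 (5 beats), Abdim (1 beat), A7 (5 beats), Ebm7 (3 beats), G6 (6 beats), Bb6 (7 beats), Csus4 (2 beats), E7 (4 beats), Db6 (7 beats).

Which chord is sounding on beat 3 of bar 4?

Ebm7

Beat 3 of bar 4 is beat (4−1)×6 + 3 = 21 overall.
Running totals: C#dim ends at 3, C#add9 ends at 8, Gadd9 ends at 13, Abdim ends at 14, A7 ends at 19, Ebm7 ends at 22.
Beat 21 falls within Ebm7.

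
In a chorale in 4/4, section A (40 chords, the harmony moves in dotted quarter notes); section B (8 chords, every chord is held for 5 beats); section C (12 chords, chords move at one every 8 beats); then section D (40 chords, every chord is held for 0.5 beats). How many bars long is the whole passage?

54 bars

A: 40 × 1.5 = 60 beats = 15 bars.
B: 8 × 5 = 40 beats = 10 bars.
C: 12 × 8 = 96 beats = 24 bars.
D: 40 × 0.5 = 20 beats = 5 bars.
Total: 15 + 10 + 24 + 5 = 54 bars.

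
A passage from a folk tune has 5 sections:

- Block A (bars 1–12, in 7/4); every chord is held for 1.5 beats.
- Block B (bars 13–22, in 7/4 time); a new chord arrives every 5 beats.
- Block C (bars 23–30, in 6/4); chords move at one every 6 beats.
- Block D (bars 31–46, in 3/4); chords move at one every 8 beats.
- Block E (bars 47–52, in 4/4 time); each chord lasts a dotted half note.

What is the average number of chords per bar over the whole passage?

23/13 chords per bar

A: 12 bars of 7 beats is 84 beats; at 1.5 beats each that's 56 chords.
B: 10 bars of 7 beats is 70 beats; at 5 beats each that's 14 chords.
C: 8 bars of 6 beats is 48 beats; at 6 beats each that's 8 chords.
D: 16 bars of 3 beats is 48 beats; at 8 beats each that's 6 chords.
E: 6 bars of 4 beats is 24 beats; at 3 beats each that's 8 chords.
Overall: 92 chords over 52 bars → 92/52 = 23/13 chords per bar.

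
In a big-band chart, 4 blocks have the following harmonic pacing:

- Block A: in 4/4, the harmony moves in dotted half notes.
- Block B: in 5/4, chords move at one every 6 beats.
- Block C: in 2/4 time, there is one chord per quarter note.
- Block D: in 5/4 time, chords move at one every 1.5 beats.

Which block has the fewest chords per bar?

A: 4 beats/bar ÷ 3 beats/chord = 4/3 chords/bar.
B: 5 beats/bar ÷ 6 beats/chord = 5/6 chords/bar.
C: 2 beats/bar ÷ 1 beat/chord = 2 chords/bar.
D: 5 beats/bar ÷ 1.5 beats/chord = 10/3 chords/bar.
Slowest is B at 5/6 chords/bar.

Block B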